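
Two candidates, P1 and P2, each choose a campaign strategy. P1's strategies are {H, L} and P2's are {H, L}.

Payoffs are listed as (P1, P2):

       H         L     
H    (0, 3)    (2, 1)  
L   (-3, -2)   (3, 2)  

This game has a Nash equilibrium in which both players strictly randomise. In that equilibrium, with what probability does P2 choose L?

3/4

Let y be the probability that P2 plays H. In a completely mixed equilibrium, P1 must be indifferent between H and L.
P1's expected payoff from H is 2(1−y); from L it is −3y + 3(1−y).
Setting these equal: −2y + 2 = −6y + 3, so y = 1/4.
Therefore P2 plays L with probability 1 − 1/4 = 3/4.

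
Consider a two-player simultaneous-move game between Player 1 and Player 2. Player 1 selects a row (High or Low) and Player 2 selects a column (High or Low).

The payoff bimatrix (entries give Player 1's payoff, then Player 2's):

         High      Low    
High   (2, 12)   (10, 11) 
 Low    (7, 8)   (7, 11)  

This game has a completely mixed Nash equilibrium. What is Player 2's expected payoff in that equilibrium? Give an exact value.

First find x, the probability Player 1 plays High, from Player 2's indifference between High and Low: 12x + 8(1−x) = 11x + 11(1−x), giving x = 3/4.
Since Player 2 is indifferent in equilibrium, Player 2's expected payoff equals the payoff from either column against (3/4, 1/4). Using High: 12(3/4) + 8(1/4) = 11.

11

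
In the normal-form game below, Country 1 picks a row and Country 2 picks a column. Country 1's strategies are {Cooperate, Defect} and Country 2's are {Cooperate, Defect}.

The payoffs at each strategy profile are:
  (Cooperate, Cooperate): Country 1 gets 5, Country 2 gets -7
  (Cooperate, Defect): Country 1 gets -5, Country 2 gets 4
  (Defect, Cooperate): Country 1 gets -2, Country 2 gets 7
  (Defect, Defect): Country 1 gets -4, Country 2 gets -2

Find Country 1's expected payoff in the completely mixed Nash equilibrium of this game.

-15/4

First find y, the probability Country 2 plays Cooperate, from Country 1's indifference between Cooperate and Defect: 5y − 5(1−y) = −2y − 4(1−y), giving y = 1/8.
Since Country 1 is indifferent in equilibrium, Country 1's expected payoff equals the payoff from either row against (1/8, 7/8). Using Cooperate: 5(1/8) − 5(7/8) = -15/4.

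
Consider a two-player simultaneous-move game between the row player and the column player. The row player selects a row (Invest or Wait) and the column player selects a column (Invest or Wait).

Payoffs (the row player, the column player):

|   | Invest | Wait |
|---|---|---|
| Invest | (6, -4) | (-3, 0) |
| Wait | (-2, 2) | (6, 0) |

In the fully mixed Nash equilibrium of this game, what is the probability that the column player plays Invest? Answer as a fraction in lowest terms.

Let y be the probability that the column player plays Invest. In a completely mixed equilibrium, the row player must be indifferent between Invest and Wait.
The row player's expected payoff from Invest is 6y − 3(1−y); from Wait it is −2y + 6(1−y).
Setting these equal: 9y − 3 = −8y + 6, so y = 9/17.

9/17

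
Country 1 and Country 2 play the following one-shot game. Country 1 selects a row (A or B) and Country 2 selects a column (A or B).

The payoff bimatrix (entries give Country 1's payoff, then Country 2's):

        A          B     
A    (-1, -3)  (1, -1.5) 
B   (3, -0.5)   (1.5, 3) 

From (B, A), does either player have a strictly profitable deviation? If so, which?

Country 2

Country 1 at (B, A) earns 3; deviating to A yields -1 — not better.
Country 2 earns -0.5; deviating to B yields 3 — a strict improvement.
Only Country 2 has a strictly profitable deviation.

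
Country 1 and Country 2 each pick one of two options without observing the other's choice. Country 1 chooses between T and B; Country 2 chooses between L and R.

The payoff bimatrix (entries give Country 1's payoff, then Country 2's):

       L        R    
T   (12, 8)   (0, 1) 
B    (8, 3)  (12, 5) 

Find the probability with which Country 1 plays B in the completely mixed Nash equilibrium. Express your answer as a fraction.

Let x be the probability that Country 1 plays T. In a completely mixed equilibrium, Country 2 must be indifferent between L and R.
Country 2's expected payoff from L is 8x + 3(1−x); from R it is x + 5(1−x).
Setting these equal: 5x + 3 = −4x + 5, so x = 2/9.
Therefore Country 1 plays B with probability 1 − 2/9 = 7/9.

7/9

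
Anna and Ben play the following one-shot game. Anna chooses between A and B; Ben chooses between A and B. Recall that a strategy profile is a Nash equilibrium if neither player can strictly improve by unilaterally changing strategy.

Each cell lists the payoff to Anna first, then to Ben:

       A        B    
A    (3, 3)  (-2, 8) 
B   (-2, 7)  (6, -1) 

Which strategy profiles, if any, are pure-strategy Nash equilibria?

none

(A, A): Ben prefers B (8 > 3) — not an equilibrium.
(A, B): Anna prefers B (6 > -2) — not an equilibrium.
(B, A): Anna prefers A (3 > -2) — not an equilibrium.
(B, B): Ben prefers A (7 > -1) — not an equilibrium.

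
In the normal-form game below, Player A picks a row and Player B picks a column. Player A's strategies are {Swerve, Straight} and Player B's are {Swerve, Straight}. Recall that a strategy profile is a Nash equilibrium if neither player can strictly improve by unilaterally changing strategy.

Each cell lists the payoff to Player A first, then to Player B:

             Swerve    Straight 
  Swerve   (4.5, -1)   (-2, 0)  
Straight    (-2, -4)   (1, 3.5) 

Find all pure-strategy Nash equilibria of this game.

(Swerve, Swerve): Player B prefers Straight (0 > -1) — not an equilibrium.
(Swerve, Straight): Player A prefers Straight (1 > -2) — not an equilibrium.
(Straight, Swerve): Player A prefers Swerve (4.5 > -2); Player B prefers Straight (3.5 > -4) — not an equilibrium.
(Straight, Straight): Player A gets 1 ≥ -2 from Swerve, and Player B gets 3.5 ≥ -4 from Swerve — Nash equilibrium.

(Straight, Straight)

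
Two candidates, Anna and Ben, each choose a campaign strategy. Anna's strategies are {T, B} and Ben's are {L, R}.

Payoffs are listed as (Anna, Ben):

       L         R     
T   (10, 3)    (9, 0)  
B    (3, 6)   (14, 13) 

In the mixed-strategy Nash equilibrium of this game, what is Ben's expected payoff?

First find p, the probability Anna plays T, from Ben's indifference between L and R: 3p + 6(1−p) = 13(1−p), giving p = 7/10.
Since Ben is indifferent in equilibrium, Ben's expected payoff equals the payoff from either column against (7/10, 3/10). Using L: 3(7/10) + 6(3/10) = 39/10.

39/10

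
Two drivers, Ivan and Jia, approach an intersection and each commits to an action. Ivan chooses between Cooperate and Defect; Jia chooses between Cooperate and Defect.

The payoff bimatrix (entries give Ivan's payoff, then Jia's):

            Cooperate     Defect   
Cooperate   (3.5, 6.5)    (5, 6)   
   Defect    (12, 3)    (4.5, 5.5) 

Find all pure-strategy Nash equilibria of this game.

none

(Cooperate, Cooperate): Ivan prefers Defect (12 > 3.5) — not an equilibrium.
(Cooperate, Defect): Jia prefers Cooperate (6.5 > 6) — not an equilibrium.
(Defect, Cooperate): Jia prefers Defect (5.5 > 3) — not an equilibrium.
(Defect, Defect): Ivan prefers Cooperate (5 > 4.5) — not an equilibrium.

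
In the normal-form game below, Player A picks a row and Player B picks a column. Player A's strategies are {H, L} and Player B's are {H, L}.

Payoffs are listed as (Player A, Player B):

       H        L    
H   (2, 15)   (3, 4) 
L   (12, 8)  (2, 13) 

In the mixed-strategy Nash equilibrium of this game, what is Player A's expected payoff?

32/11

First find q, the probability Player B plays H, from Player A's indifference between H and L: 2q + 3(1−q) = 12q + 2(1−q), giving q = 1/11.
Since Player A is indifferent in equilibrium, Player A's expected payoff equals the payoff from either row against (1/11, 10/11). Using H: 2(1/11) + 3(10/11) = 32/11.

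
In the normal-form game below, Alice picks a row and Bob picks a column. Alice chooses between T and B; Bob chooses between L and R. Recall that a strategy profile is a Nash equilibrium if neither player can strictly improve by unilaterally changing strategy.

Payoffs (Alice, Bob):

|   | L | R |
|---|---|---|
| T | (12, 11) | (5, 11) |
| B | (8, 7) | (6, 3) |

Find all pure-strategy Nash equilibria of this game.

(T, L): Alice gets 12 ≥ 8 from B, and Bob gets 11 ≥ 11 from R — Nash equilibrium.
(T, R): Alice prefers B (6 > 5) — not an equilibrium.
(B, L): Alice prefers T (12 > 8) — not an equilibrium.
(B, R): Bob prefers L (7 > 3) — not an equilibrium.

(T, L)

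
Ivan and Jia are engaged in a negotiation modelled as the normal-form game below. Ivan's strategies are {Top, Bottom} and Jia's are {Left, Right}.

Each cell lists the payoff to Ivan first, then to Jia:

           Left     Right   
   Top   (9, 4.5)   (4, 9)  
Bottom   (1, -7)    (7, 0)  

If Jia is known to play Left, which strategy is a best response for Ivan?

Against Left, Ivan earns 9 from Top and 1 from Bottom.
So Top is the best response.

Top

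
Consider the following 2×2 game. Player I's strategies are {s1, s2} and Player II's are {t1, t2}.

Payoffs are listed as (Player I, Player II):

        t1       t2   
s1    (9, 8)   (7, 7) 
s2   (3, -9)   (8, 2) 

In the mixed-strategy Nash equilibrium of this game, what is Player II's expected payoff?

First find x, the probability Player I plays s1, from Player II's indifference between t1 and t2: 8x − 9(1−x) = 7x + 2(1−x), giving x = 11/12.
Since Player II is indifferent in equilibrium, Player II's expected payoff equals the payoff from either column against (11/12, 1/12). Using t1: 8(11/12) − 9(1/12) = 79/12.

79/12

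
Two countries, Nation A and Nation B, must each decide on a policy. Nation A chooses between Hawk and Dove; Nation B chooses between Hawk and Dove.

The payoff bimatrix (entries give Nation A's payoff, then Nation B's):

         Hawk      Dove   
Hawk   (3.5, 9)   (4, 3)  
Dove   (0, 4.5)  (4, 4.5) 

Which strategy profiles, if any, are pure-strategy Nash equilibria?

(Hawk, Hawk): Nation A gets 3.5 ≥ 0 from Dove, and Nation B gets 9 ≥ 3 from Dove — Nash equilibrium.
(Hawk, Dove): Nation B prefers Hawk (9 > 3) — not an equilibrium.
(Dove, Hawk): Nation A prefers Hawk (3.5 > 0) — not an equilibrium.
(Dove, Dove): Nation A gets 4 ≥ 4 from Hawk, and Nation B gets 4.5 ≥ 4.5 from Hawk — Nash equilibrium.

(Hawk, Hawk) and (Dove, Dove)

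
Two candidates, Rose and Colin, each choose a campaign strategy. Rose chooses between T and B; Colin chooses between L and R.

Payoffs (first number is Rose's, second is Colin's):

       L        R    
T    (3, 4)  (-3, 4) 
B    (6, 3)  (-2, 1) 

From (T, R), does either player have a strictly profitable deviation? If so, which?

Rose

Rose at (T, R) earns -3; deviating to B yields -2 — a strict improvement.
Colin earns 4; deviating to L yields 4 — not better.
Only Rose has a strictly profitable deviation.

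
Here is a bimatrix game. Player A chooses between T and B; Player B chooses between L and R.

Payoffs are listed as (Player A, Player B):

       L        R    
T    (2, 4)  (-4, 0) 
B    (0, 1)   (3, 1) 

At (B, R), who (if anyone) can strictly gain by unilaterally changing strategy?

Neither

Player A at (B, R) earns 3; deviating to T yields -4 — not better.
Player B earns 1; deviating to L yields 1 — not better.
Neither player can strictly improve; the profile is a Nash equilibrium.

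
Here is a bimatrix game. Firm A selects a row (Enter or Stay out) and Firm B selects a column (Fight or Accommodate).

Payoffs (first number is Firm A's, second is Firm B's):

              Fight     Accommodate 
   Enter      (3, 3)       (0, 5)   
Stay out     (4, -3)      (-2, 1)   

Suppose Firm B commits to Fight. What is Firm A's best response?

Against Fight, Firm A earns 3 from Enter and 4 from Stay out.
So Stay out is the best response.

Stay out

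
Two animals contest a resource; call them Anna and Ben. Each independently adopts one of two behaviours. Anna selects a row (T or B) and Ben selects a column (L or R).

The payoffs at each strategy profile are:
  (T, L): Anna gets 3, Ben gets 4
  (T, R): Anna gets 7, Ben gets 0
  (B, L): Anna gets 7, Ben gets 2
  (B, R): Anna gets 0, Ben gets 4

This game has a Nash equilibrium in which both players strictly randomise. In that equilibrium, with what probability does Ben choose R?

Let q be the probability that Ben plays L. In a completely mixed equilibrium, Anna must be indifferent between T and B.
Anna's expected payoff from T is 3q + 7(1−q); from B it is 7q.
Setting these equal: −4q + 7 = 7q, so q = 7/11.
Therefore Ben plays R with probability 1 − 7/11 = 4/11.

4/11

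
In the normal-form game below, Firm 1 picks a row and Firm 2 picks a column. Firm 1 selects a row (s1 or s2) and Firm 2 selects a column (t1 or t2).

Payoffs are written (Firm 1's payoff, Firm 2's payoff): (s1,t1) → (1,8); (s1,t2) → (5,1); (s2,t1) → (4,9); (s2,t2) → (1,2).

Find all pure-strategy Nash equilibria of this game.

(s1, t1): Firm 1 prefers s2 (4 > 1) — not an equilibrium.
(s1, t2): Firm 2 prefers t1 (8 > 1) — not an equilibrium.
(s2, t1): Firm 1 gets 4 ≥ 1 from s1, and Firm 2 gets 9 ≥ 2 from t2 — Nash equilibrium.
(s2, t2): Firm 1 prefers s1 (5 > 1); Firm 2 prefers t1 (9 > 2) — not an equilibrium.

(s2, t1)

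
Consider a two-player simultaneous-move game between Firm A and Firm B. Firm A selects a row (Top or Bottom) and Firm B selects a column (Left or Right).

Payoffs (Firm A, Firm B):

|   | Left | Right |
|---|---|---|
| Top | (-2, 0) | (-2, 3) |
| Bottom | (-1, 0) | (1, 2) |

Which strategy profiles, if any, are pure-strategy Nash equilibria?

(Bottom, Right)

(Top, Left): Firm A prefers Bottom (-1 > -2); Firm B prefers Right (3 > 0) — not an equilibrium.
(Top, Right): Firm A prefers Bottom (1 > -2) — not an equilibrium.
(Bottom, Left): Firm B prefers Right (2 > 0) — not an equilibrium.
(Bottom, Right): Firm A gets 1 ≥ -2 from Top, and Firm B gets 2 ≥ 0 from Left — Nash equilibrium.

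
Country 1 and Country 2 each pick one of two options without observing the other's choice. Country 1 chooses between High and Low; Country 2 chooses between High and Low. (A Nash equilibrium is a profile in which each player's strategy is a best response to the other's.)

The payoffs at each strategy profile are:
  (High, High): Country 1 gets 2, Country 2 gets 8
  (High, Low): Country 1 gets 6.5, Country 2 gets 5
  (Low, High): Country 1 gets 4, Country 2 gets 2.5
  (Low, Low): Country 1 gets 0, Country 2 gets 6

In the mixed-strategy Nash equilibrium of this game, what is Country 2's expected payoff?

First find p, the probability Country 1 plays High, from Country 2's indifference between High and Low: 8p + 2.5(1−p) = 5p + 6(1−p), giving p = 7/13.
Since Country 2 is indifferent in equilibrium, Country 2's expected payoff equals the payoff from either column against (7/13, 6/13). Using High: 8(7/13) + 2.5(6/13) = 71/13.

71/13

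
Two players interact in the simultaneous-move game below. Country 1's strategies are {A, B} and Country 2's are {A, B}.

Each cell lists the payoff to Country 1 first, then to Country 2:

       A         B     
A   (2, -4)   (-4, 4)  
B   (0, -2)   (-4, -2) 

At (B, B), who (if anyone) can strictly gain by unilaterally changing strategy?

Neither

Country 1 at (B, B) earns -4; deviating to A yields -4 — not better.
Country 2 earns -2; deviating to A yields -2 — not better.
Neither player can strictly improve; the profile is a Nash equilibrium.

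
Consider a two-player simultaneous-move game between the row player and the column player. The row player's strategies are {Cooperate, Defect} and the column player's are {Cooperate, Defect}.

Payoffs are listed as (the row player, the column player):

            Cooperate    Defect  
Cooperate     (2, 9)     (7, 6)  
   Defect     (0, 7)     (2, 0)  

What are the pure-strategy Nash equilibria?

(Cooperate, Cooperate): the row player gets 2 ≥ 0 from Defect, and the column player gets 9 ≥ 6 from Defect — Nash equilibrium.
(Cooperate, Defect): the column player prefers Cooperate (9 > 6) — not an equilibrium.
(Defect, Cooperate): the row player prefers Cooperate (2 > 0) — not an equilibrium.
(Defect, Defect): the row player prefers Cooperate (7 > 2); the column player prefers Cooperate (7 > 0) — not an equilibrium.

(Cooperate, Cooperate)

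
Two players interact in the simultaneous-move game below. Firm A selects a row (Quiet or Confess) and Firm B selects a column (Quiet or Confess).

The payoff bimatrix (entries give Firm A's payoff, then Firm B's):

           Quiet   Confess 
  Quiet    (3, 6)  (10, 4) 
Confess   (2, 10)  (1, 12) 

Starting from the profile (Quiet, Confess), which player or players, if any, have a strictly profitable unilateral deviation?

Firm B

Firm A at (Quiet, Confess) earns 10; deviating to Confess yields 1 — not better.
Firm B earns 4; deviating to Quiet yields 6 — a strict improvement.
Only Firm B has a strictly profitable deviation.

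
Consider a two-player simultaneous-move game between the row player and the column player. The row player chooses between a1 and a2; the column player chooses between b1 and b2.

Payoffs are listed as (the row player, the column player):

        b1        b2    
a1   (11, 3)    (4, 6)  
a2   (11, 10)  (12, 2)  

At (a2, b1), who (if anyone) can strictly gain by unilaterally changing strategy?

Neither

The row player at (a2, b1) earns 11; deviating to a1 yields 11 — not better.
The column player earns 10; deviating to b2 yields 2 — not better.
Neither player can strictly improve; the profile is a Nash equilibrium.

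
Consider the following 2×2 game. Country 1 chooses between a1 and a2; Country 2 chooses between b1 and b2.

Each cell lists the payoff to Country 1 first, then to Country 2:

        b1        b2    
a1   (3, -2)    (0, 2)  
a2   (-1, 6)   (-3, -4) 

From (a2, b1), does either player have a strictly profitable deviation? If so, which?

Country 1

Country 1 at (a2, b1) earns -1; deviating to a1 yields 3 — a strict improvement.
Country 2 earns 6; deviating to b2 yields -4 — not better.
Only Country 1 has a strictly profitable deviation.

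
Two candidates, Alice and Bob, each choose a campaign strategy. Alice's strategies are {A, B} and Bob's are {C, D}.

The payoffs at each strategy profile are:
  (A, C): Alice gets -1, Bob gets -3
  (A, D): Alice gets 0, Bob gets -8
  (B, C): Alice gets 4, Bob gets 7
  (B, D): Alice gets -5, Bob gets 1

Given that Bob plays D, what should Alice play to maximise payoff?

Against D, Alice earns 0 from A and -5 from B.
So A is the best response.

A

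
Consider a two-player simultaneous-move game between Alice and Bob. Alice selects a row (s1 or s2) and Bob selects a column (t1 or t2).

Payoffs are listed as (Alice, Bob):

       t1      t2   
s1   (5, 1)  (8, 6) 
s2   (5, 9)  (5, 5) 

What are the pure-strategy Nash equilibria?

(s1, t2) and (s2, t1)

(s1, t1): Bob prefers t2 (6 > 1) — not an equilibrium.
(s1, t2): Alice gets 8 ≥ 5 from s2, and Bob gets 6 ≥ 1 from t1 — Nash equilibrium.
(s2, t1): Alice gets 5 ≥ 5 from s1, and Bob gets 9 ≥ 5 from t2 — Nash equilibrium.
(s2, t2): Alice prefers s1 (8 > 5); Bob prefers t1 (9 > 5) — not an equilibrium.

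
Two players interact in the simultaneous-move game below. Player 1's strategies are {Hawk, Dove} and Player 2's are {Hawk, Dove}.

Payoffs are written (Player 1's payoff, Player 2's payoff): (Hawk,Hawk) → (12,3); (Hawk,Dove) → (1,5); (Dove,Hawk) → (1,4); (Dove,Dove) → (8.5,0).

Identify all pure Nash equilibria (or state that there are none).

none

(Hawk, Hawk): Player 2 prefers Dove (5 > 3) — not an equilibrium.
(Hawk, Dove): Player 1 prefers Dove (8.5 > 1) — not an equilibrium.
(Dove, Hawk): Player 1 prefers Hawk (12 > 1) — not an equilibrium.
(Dove, Dove): Player 2 prefers Hawk (4 > 0) — not an equilibrium.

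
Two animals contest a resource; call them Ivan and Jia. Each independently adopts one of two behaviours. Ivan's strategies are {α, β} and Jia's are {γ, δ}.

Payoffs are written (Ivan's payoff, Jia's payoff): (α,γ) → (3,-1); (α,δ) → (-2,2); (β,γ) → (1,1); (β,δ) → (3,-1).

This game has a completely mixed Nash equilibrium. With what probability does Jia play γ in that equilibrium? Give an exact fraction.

Let q be the probability that Jia plays γ. In a completely mixed equilibrium, Ivan must be indifferent between α and β.
Ivan's expected payoff from α is 3q − 2(1−q); from β it is q + 3(1−q).
Setting these equal: 5q − 2 = −2q + 3, so q = 5/7.

5/7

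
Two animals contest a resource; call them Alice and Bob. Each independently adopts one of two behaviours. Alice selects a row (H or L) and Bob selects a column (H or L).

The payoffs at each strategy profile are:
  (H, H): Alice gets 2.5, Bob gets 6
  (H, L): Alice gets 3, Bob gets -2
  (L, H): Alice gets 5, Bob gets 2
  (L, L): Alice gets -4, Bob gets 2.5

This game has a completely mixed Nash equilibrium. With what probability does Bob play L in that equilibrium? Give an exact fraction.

Let q be the probability that Bob plays H. In a completely mixed equilibrium, Alice must be indifferent between H and L.
Alice's expected payoff from H is 2.5q + 3(1−q); from L it is 5q − 4(1−q).
Setting these equal: −0.5q + 3 = 9q − 4, so q = 14/19.
Therefore Bob plays L with probability 1 − 14/19 = 5/19.

5/19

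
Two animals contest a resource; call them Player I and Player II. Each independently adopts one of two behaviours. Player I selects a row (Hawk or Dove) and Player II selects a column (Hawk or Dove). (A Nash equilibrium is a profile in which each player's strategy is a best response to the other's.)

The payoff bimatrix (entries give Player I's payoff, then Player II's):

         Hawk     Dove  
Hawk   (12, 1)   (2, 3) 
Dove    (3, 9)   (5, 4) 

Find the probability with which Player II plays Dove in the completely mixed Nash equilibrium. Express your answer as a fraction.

3/4

Let c be the probability that Player II plays Hawk. In a completely mixed equilibrium, Player I must be indifferent between Hawk and Dove.
Player I's expected payoff from Hawk is 12c + 2(1−c); from Dove it is 3c + 5(1−c).
Setting these equal: 10c + 2 = −2c + 5, so c = 1/4.
Therefore Player II plays Dove with probability 1 − 1/4 = 3/4.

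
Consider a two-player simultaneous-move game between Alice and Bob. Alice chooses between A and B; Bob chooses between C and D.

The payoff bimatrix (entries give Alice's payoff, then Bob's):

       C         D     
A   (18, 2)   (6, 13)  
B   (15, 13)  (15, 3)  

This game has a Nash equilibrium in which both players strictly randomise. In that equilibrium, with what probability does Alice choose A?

10/21

Let x be the probability that Alice plays A. In a completely mixed equilibrium, Bob must be indifferent between C and D.
Bob's expected payoff from C is 2x + 13(1−x); from D it is 13x + 3(1−x).
Setting these equal: −11x + 13 = 10x + 3, so x = 10/21.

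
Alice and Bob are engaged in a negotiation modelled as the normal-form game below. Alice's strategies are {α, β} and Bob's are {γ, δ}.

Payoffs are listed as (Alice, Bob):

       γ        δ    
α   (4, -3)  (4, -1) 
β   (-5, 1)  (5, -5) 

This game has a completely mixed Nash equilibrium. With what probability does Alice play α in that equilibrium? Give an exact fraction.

Let x be the probability that Alice plays α. In a completely mixed equilibrium, Bob must be indifferent between γ and δ.
Bob's expected payoff from γ is −3x + (1−x); from δ it is −x − 5(1−x).
Setting these equal: −4x + 1 = 4x − 5, so x = 3/4.

3/4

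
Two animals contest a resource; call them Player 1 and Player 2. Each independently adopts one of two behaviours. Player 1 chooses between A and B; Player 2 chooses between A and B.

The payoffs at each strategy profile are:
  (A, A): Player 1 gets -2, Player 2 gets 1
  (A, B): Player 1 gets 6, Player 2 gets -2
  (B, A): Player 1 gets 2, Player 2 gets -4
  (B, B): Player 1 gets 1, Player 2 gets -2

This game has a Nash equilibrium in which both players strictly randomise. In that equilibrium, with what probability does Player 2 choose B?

4/9

Let y be the probability that Player 2 plays A. In a completely mixed equilibrium, Player 1 must be indifferent between A and B.
Player 1's expected payoff from A is −2y + 6(1−y); from B it is 2y + (1−y).
Setting these equal: −8y + 6 = y + 1, so y = 5/9.
Therefore Player 2 plays B with probability 1 − 5/9 = 4/9.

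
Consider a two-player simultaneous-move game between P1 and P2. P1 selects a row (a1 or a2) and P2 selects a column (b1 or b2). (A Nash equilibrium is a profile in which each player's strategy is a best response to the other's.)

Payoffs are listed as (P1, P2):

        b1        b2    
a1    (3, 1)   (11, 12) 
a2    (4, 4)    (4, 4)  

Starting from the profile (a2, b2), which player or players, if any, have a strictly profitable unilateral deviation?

P1 at (a2, b2) earns 4; deviating to a1 yields 11 — a strict improvement.
P2 earns 4; deviating to b1 yields 4 — not better.
Only P1 has a strictly profitable deviation.

P1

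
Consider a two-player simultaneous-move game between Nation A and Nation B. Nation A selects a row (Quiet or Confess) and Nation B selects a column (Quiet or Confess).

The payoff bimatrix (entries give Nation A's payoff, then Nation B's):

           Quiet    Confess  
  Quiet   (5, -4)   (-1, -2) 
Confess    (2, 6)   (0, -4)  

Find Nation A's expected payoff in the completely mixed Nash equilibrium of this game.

1/2

First find y, the probability Nation B plays Quiet, from Nation A's indifference between Quiet and Confess: 5y − (1−y) = 2y, giving y = 1/4.
Since Nation A is indifferent in equilibrium, Nation A's expected payoff equals the payoff from either row against (1/4, 3/4). Using Quiet: 5(1/4) − (3/4) = 1/2.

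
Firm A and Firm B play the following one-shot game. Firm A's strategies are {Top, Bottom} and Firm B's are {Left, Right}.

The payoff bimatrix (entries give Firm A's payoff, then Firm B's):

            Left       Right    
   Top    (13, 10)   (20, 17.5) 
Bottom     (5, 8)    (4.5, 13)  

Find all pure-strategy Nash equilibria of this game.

(Top, Right)

(Top, Left): Firm B prefers Right (17.5 > 10) — not an equilibrium.
(Top, Right): Firm A gets 20 ≥ 4.5 from Bottom, and Firm B gets 17.5 ≥ 10 from Left — Nash equilibrium.
(Bottom, Left): Firm A prefers Top (13 > 5); Firm B prefers Right (13 > 8) — not an equilibrium.
(Bottom, Right): Firm A prefers Top (20 > 4.5) — not an equilibrium.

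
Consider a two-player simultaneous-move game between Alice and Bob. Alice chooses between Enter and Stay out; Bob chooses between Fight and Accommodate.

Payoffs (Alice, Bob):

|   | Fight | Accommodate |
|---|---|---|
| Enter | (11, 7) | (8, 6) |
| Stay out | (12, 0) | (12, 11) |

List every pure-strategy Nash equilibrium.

(Enter, Fight): Alice prefers Stay out (12 > 11) — not an equilibrium.
(Enter, Accommodate): Alice prefers Stay out (12 > 8); Bob prefers Fight (7 > 6) — not an equilibrium.
(Stay out, Fight): Bob prefers Accommodate (11 > 0) — not an equilibrium.
(Stay out, Accommodate): Alice gets 12 ≥ 8 from Enter, and Bob gets 11 ≥ 0 from Fight — Nash equilibrium.

(Stay out, Accommodate)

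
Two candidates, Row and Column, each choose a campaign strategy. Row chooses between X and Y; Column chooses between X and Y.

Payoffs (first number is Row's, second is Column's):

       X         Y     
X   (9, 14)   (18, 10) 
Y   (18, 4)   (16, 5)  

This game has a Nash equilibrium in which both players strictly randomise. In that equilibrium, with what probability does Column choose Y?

9/11

Let c be the probability that Column plays X. In a completely mixed equilibrium, Row must be indifferent between X and Y.
Row's expected payoff from X is 9c + 18(1−c); from Y it is 18c + 16(1−c).
Setting these equal: −9c + 18 = 2c + 16, so c = 2/11.
Therefore Column plays Y with probability 1 − 2/11 = 9/11.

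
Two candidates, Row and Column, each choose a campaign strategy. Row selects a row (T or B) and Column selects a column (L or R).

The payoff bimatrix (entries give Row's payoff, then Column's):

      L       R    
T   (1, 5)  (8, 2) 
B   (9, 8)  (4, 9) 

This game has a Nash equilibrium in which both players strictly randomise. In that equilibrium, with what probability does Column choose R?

Let c be the probability that Column plays L. In a completely mixed equilibrium, Row must be indifferent between T and B.
Row's expected payoff from T is c + 8(1−c); from B it is 9c + 4(1−c).
Setting these equal: −7c + 8 = 5c + 4, so c = 1/3.
Therefore Column plays R with probability 1 − 1/3 = 2/3.

2/3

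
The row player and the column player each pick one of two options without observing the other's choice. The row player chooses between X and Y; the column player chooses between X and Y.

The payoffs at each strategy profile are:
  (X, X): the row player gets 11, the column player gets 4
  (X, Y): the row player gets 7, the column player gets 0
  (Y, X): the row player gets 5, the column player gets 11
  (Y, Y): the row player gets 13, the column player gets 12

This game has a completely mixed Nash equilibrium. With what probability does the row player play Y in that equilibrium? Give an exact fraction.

Let r be the probability that the row player plays X. In a completely mixed equilibrium, the column player must be indifferent between X and Y.
The column player's expected payoff from X is 4r + 11(1−r); from Y it is 12(1−r).
Setting these equal: −7r + 11 = −12r + 12, so r = 1/5.
Therefore the row player plays Y with probability 1 − 1/5 = 4/5.

4/5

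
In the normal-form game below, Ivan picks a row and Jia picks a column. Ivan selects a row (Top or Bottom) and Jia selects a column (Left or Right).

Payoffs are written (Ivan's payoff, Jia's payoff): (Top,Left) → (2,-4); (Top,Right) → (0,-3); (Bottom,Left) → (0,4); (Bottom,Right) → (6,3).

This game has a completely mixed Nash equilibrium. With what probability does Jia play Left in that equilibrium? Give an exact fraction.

Let c be the probability that Jia plays Left. In a completely mixed equilibrium, Ivan must be indifferent between Top and Bottom.
Ivan's expected payoff from Top is 2c; from Bottom it is 6(1−c).
Setting these equal: 2c = −6c + 6, so c = 3/4.

3/4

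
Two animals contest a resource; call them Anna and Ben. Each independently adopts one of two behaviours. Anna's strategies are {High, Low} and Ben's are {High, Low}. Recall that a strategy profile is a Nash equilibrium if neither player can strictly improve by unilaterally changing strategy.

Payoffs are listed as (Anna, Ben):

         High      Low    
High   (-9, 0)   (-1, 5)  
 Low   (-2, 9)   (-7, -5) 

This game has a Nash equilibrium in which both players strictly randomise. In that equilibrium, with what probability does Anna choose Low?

Let p be the probability that Anna plays High. In a completely mixed equilibrium, Ben must be indifferent between High and Low.
Ben's expected payoff from High is 9(1−p); from Low it is 5p − 5(1−p).
Setting these equal: −9p + 9 = 10p − 5, so p = 14/19.
Therefore Anna plays Low with probability 1 − 14/19 = 5/19.

5/19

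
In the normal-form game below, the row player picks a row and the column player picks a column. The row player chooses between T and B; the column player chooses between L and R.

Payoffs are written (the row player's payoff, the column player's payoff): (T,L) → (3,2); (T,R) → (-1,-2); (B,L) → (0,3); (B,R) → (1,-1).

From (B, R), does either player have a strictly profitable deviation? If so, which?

The row player at (B, R) earns 1; deviating to T yields -1 — not better.
The column player earns -1; deviating to L yields 3 — a strict improvement.
Only the column player has a strictly profitable deviation.

The column player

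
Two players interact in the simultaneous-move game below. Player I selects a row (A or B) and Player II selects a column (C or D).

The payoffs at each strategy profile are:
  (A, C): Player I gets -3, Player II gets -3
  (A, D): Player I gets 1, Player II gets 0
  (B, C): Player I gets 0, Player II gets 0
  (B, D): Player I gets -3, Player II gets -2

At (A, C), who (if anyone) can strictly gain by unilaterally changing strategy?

Player I at (A, C) earns -3; deviating to B yields 0 — a strict improvement.
Player II earns -3; deviating to D yields 0 — a strict improvement.
Both Player I and Player II have strictly profitable deviations.

Both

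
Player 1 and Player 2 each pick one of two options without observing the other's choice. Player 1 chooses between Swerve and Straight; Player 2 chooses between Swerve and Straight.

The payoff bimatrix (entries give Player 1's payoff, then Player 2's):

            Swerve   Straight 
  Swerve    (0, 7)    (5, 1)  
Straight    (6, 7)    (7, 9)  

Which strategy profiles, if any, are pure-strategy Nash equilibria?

(Swerve, Swerve): Player 1 prefers Straight (6 > 0) — not an equilibrium.
(Swerve, Straight): Player 1 prefers Straight (7 > 5); Player 2 prefers Swerve (7 > 1) — not an equilibrium.
(Straight, Swerve): Player 2 prefers Straight (9 > 7) — not an equilibrium.
(Straight, Straight): Player 1 gets 7 ≥ 5 from Swerve, and Player 2 gets 9 ≥ 7 from Swerve — Nash equilibrium.

(Straight, Straight)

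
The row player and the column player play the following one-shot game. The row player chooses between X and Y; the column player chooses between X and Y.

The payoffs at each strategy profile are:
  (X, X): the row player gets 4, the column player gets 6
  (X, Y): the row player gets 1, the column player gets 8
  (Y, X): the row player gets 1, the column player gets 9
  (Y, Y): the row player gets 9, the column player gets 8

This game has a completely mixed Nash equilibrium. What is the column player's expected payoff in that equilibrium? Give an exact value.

First find p, the probability the row player plays X, from the column player's indifference between X and Y: 6p + 9(1−p) = 8p + 8(1−p), giving p = 1/3.
Since the column player is indifferent in equilibrium, the column player's expected payoff equals the payoff from either column against (1/3, 2/3). Using X: 6(1/3) + 9(2/3) = 8.

8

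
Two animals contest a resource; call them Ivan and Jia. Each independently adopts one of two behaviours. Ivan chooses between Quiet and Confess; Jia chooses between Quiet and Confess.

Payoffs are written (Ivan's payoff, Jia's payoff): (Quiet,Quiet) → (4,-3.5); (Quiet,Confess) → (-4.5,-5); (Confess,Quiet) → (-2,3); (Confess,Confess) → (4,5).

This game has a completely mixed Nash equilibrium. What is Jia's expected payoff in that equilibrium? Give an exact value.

First find x, the probability Ivan plays Quiet, from Jia's indifference between Quiet and Confess: −3.5x + 3(1−x) = −5x + 5(1−x), giving x = 4/7.
Since Jia is indifferent in equilibrium, Jia's expected payoff equals the payoff from either column against (4/7, 3/7). Using Quiet: −3.5(4/7) + 3(3/7) = -5/7.

-5/7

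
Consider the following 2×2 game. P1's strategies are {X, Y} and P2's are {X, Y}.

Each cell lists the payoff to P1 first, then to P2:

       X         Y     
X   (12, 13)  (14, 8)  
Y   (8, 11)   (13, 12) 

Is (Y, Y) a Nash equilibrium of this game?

No

At (Y, Y), P1 earns 13; switching to X would give 14, so P1 would deviate.
P2 earns 12; switching to X would give 11, so P2 has no profitable deviation.
Since at least one player can profitably deviate, this is not a Nash equilibrium.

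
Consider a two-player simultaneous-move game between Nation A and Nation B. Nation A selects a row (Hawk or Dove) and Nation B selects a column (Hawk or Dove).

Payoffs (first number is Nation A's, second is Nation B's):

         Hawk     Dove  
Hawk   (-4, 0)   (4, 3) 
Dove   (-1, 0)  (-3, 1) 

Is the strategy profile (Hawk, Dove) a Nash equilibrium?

Yes

At (Hawk, Dove), Nation A earns 4; switching to Dove would give -3, so Nation A has no profitable deviation.
Nation B earns 3; switching to Hawk would give 0, so Nation B has no profitable deviation.
Neither player can gain by a unilateral deviation, so this profile is a Nash equilibrium.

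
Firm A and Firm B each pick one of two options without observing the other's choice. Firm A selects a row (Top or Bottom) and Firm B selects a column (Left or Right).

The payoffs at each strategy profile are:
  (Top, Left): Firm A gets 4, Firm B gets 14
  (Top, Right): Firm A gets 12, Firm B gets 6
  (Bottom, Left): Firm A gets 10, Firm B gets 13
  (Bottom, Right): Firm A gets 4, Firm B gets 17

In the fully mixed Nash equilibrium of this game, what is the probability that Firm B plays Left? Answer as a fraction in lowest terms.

Let c be the probability that Firm B plays Left. In a completely mixed equilibrium, Firm A must be indifferent between Top and Bottom.
Firm A's expected payoff from Top is 4c + 12(1−c); from Bottom it is 10c + 4(1−c).
Setting these equal: −8c + 12 = 6c + 4, so c = 4/7.

4/7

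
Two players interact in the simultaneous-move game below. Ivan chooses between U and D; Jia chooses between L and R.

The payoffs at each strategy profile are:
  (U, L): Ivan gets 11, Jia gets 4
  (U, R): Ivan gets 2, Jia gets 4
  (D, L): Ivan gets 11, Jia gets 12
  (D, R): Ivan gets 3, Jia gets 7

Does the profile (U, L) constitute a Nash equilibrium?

Yes

At (U, L), Ivan earns 11; switching to D would give 11, so Ivan has no profitable deviation.
Jia earns 4; switching to R would give 4, so Jia has no profitable deviation.
Neither player can gain by a unilateral deviation, so this profile is a Nash equilibrium.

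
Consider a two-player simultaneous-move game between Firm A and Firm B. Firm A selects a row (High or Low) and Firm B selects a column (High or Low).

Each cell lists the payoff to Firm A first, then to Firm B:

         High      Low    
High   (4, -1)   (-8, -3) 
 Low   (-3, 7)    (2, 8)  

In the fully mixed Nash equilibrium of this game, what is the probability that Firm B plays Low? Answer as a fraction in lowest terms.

7/17

Let y be the probability that Firm B plays High. In a completely mixed equilibrium, Firm A must be indifferent between High and Low.
Firm A's expected payoff from High is 4y − 8(1−y); from Low it is −3y + 2(1−y).
Setting these equal: 12y − 8 = −5y + 2, so y = 10/17.
Therefore Firm B plays Low with probability 1 − 10/17 = 7/17.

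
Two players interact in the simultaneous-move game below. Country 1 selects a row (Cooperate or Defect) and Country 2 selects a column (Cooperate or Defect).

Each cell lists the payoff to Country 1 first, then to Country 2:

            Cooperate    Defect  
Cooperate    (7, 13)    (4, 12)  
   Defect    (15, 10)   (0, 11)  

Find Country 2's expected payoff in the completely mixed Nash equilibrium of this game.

First find x, the probability Country 1 plays Cooperate, from Country 2's indifference between Cooperate and Defect: 13x + 10(1−x) = 12x + 11(1−x), giving x = 1/2.
Since Country 2 is indifferent in equilibrium, Country 2's expected payoff equals the payoff from either column against (1/2, 1/2). Using Cooperate: 13(1/2) + 10(1/2) = 23/2.

23/2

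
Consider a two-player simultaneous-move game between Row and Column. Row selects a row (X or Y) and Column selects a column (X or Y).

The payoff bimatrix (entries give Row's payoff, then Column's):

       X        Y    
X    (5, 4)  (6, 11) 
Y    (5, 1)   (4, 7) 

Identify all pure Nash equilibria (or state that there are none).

(X, X): Column prefers Y (11 > 4) — not an equilibrium.
(X, Y): Row gets 6 ≥ 4 from Y, and Column gets 11 ≥ 4 from X — Nash equilibrium.
(Y, X): Column prefers Y (7 > 1) — not an equilibrium.
(Y, Y): Row prefers X (6 > 4) — not an equilibrium.

(X, Y)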